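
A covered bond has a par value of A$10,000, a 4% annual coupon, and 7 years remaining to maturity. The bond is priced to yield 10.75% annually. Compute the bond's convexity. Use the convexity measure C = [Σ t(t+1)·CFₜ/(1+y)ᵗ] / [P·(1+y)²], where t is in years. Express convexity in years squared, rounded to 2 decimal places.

With y = 0.1075:
  t   CF        PV=CF/(1+0.1075)^t    t·PV        t(t+1)·PV
  1       400.00       361.1738       361.1738         722.3476
  2       400.00       326.1163       652.2326       1,956.6979
  3       400.00       294.4617       883.3850       3,533.5402
  4       400.00       265.8796     1,063.5185       5,317.5924
  5       400.00       240.0719     1,200.3595       7,202.1568
  6       400.00       216.7692     1,300.6152       9,104.3065
  7    10,400.00     5,088.9384    35,622.5689     284,980.5511
  Σ                  6,793.4109    41,083.8535     312,817.1926
P = 6,793.4109.
Convexity = Σ t(t+1)·PV / [P·(1+y)²] = 312,817.1926 / (6,793.4109 × 1.226556) = 37.54181.

37.54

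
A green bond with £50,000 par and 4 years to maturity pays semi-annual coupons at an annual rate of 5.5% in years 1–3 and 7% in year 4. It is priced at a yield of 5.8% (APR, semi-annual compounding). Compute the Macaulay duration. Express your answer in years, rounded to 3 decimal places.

Periodic yield y = 0.029. Discount each cash flow and weight by its period:
  t   CF        PV=CF/(1+0.029)^t    t·PV
  1     1,375.00     1,336.2488     1,336.2488
  2     1,375.00     1,298.5897     2,597.1794
  3     1,375.00     1,261.9919     3,785.9758
  4     1,375.00     1,226.4256     4,905.7023
  5     1,375.00     1,191.8616     5,959.3080
  6     1,375.00     1,158.2717     6,949.6303
  7     1,750.00     1,432.6181    10,028.3265
  8    51,750.00    41,170.6151   329,364.9212
  Σ                 50,076.6225   364,927.2921
Price P = Σ PV = 50,076.6225.
Macaulay duration = Σ(t·PV) / P = 364,927.2921 / 50,076.6225 = 7.28738 half-year periods.
In years: 7.28738 / 2 = 3.64369 years.

3.644 years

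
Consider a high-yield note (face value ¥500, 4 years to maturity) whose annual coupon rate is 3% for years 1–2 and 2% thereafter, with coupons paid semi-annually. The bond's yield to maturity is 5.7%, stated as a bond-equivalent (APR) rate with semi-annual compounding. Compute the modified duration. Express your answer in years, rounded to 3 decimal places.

3.692 years

Periodic yield y = 0.0285. First find Macaulay duration:
  t   CF        PV=CF/(1+0.0285)^t    t·PV
  1         7.50         7.2922         7.2922
  2         7.50         7.0901        14.1802
  3         7.50         6.8936        20.6809
  4         7.50         6.7026        26.8104
  5         5.00         4.3446        21.7229
  6         5.00         4.2242        25.3452
  7         5.00         4.1071        28.7500
  8       505.00       403.3267     3,226.6139
  Σ                    443.9812     3,371.3957
P = 443.9812; Macaulay duration = 3,371.3957 / 443.9812 = 7.59356 half-year periods = 3.79678 years.
Modified duration = D_Mac / (1 + y) = 3.79678 / 1.0285 = 3.69157 years.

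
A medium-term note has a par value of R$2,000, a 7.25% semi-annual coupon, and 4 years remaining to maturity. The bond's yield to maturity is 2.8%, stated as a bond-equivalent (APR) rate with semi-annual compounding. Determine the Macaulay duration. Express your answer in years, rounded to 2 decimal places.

Periodic yield y = 0.014. Discount each cash flow and weight by its period:
  t   CF        PV=CF/(1+0.014)^t    t·PV
  1        72.50        71.4990        71.4990
  2        72.50        70.5118       141.0237
  3        72.50        69.5383       208.6149
  4        72.50        68.5782       274.3129
  5        72.50        67.6314       338.1569
  6        72.50        66.6976       400.1857
  7        72.50        65.7767       460.4372
  8     2,072.50     1,854.3465    14,834.7724
  Σ                  2,334.5797    16,729.0026
Price P = Σ PV = 2,334.5797.
Macaulay duration = Σ(t·PV) / P = 16,729.0026 / 2,334.5797 = 7.16575 half-year periods.
In years: 7.16575 / 2 = 3.58287 years.

3.58 years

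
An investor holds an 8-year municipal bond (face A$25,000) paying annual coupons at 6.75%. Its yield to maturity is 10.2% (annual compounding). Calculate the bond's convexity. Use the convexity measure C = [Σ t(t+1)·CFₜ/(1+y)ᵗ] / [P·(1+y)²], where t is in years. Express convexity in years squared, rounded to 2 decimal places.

With y = 0.102:
  t   CF        PV=CF/(1+0.102)^t    t·PV        t(t+1)·PV
  1     1,687.50     1,531.3067     1,531.3067       3,062.6134
  2     1,687.50     1,389.5705     2,779.1410       8,337.4231
  3     1,687.50     1,260.9533     3,782.8599      15,131.4394
  4     1,687.50     1,144.2407     4,576.9629      22,884.8146
  5     1,687.50     1,038.3310     5,191.6549      31,149.9292
  6     1,687.50       942.2241     5,653.3447      39,573.4128
  7     1,687.50       855.0128     5,985.0896      47,880.7172
  8    26,687.50    12,270.2987    98,162.3899     883,461.5089
  Σ                 20,431.9379   127,662.7496   1,051,481.8586
P = 20,431.9379.
Convexity = Σ t(t+1)·PV / [P·(1+y)²] = 1,051,481.8586 / (20,431.9379 × 1.214404) = 42.37689.

42.38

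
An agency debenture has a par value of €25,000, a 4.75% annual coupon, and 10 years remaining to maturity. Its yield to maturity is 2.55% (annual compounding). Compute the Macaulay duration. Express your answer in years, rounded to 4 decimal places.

8.3625 years

Periodic yield y = 0.0255. Discount each cash flow and weight by its year:
  t   CF        PV=CF/(1+0.0255)^t    t·PV
  1     1,187.50     1,157.9717     1,157.9717
  2     1,187.50     1,129.1777     2,258.3554
  3     1,187.50     1,101.0996     3,303.2989
  4     1,187.50     1,073.7198     4,294.8792
  5     1,187.50     1,047.0208     5,235.1038
  6     1,187.50     1,020.9856     6,125.9138
  7     1,187.50       995.5979     6,969.1852
  8     1,187.50       970.8414     7,766.7314
  9     1,187.50       946.7006     8,520.3051
  10   26,187.50    20,358.1070   203,581.0703
  Σ                 29,801.2222   249,212.8148
Price P = Σ PV = 29,801.2222.
Macaulay duration = Σ(t·PV) / P = 249,212.8148 / 29,801.2222 = 8.36250 years.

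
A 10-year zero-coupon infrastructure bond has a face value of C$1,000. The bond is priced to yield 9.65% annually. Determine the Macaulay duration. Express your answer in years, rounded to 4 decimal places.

10.0000 years

A zero-coupon bond has a single cash flow at maturity, so its Macaulay duration equals its maturity: 10 years.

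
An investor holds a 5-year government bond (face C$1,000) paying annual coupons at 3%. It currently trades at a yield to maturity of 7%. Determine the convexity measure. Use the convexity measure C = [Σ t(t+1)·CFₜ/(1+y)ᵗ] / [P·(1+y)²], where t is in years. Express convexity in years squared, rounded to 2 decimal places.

24.03

With y = 0.07:
  t   CF        PV=CF/(1+0.07)^t    t·PV        t(t+1)·PV
  1        30.00        28.0374        28.0374          56.0748
  2        30.00        26.2032        52.4063         157.2190
  3        30.00        24.4889        73.4668         293.8672
  4        30.00        22.8869        91.5474         457.7371
  5     1,030.00       734.3758     3,671.8788      22,031.2729
  Σ                    835.9921     3,917.3368      22,996.1710
P = 835.9921.
Convexity = Σ t(t+1)·PV / [P·(1+y)²] = 22,996.1710 / (835.9921 × 1.144900) = 24.02624.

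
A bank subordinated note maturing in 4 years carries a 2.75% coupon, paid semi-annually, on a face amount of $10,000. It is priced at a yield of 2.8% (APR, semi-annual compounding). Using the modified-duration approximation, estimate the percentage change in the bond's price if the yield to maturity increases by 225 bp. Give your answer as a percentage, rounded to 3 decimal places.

-8.465%

Periodic yield y = 0.014. Modified duration first:
  t   CF        PV=CF/(1+0.014)^t    t·PV
  1       137.50       135.6016       135.6016
  2       137.50       133.7294       267.4587
  3       137.50       131.8830       395.6490
  4       137.50       130.0621       520.2485
  5       137.50       128.2664       641.3320
  6       137.50       126.4955       758.9728
  7       137.50       124.7490       873.2429
  8    10,137.50     9,070.4164    72,563.3316
  Σ                  9,981.2034    76,155.8372
P = 9,981.2034; D_Mac = 7.62993 half-year periods = 3.81496 yrs; D_mod = 3.81496/(1+0.014) = 3.76229 yrs.
ΔP/P ≈ -D_mod · Δy = -3.76229 × (+0.0225) = -0.084652 = -8.4652%.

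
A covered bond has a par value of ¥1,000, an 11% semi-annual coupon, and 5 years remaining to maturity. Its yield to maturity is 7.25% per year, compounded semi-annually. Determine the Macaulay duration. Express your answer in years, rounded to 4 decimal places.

4.0568 years

Periodic yield y = 0.03625. Discount each cash flow and weight by its period:
  t   CF        PV=CF/(1+0.03625)^t    t·PV
  1        55.00        53.0760        53.0760
  2        55.00        51.2193       102.4386
  3        55.00        49.4275       148.2826
  4        55.00        47.6985       190.7939
  5        55.00        46.0299       230.1495
  6        55.00        44.4197       266.5181
  7        55.00        42.8658       300.0606
  8        55.00        41.3663       330.9301
  9        55.00        39.9192       359.2728
  10    1,055.00       738.9363     7,389.3634
  Σ                  1,154.9585     9,370.8856
Price P = Σ PV = 1,154.9585.
Macaulay duration = Σ(t·PV) / P = 9,370.8856 / 1,154.9585 = 8.11361 half-year periods.
In years: 8.11361 / 2 = 4.05681 years.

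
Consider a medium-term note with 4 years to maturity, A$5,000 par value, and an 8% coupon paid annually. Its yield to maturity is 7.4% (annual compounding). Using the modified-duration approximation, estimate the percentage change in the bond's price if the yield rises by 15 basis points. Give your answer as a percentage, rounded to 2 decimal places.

-0.50%

Periodic yield y = 0.074. Modified duration first:
  t   CF        PV=CF/(1+0.074)^t    t·PV
  1       400.00       372.4395       372.4395
  2       400.00       346.7779       693.5558
  3       400.00       322.8845       968.6534
  4     5,400.00     4,058.6036    16,234.4143
  Σ                  5,100.7054    18,269.0630
P = 5,100.7054; D_Mac = 3.58167 yrs; D_mod = 3.58167/(1+0.074) = 3.33489 yrs.
ΔP/P ≈ -D_mod · Δy = -3.33489 × (+0.0015) = -0.005002 = -0.5002%.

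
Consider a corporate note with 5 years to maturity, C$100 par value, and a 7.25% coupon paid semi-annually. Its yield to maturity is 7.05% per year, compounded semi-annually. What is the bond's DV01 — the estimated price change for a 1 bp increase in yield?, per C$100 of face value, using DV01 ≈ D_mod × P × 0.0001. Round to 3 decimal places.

Periodic yield y = 0.03525.
  t   CF        PV=CF/(1+0.03525)^t    t·PV
  1        3.625         3.5016         3.5016
  2        3.625         3.3823         6.7647
  3        3.625         3.2672         9.8015
  4        3.625         3.1559        12.6237
  5        3.625         3.0485        15.2423
  6        3.625         2.9447        17.6680
  7        3.625         2.8444        19.9108
  8        3.625         2.7476        21.9804
  9        3.625         2.6540        23.8860
  10     103.625        73.2845       732.8450
  Σ                    100.8306       864.2241
P = 100.8306; D_Mac = 8.57105 half-year periods = 4.28552 yrs; D_mod = 4.13960 yrs.
DV01 ≈ 4.13960 × 100.8306 × 0.0001 = 0.041740.

C$0.042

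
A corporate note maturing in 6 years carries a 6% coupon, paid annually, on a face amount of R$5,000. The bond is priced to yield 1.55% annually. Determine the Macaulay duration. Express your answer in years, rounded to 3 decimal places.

5.307 years

Periodic yield y = 0.0155. Discount each cash flow and weight by its year:
  t   CF        PV=CF/(1+0.0155)^t    t·PV
  1       300.00       295.4210       295.4210
  2       300.00       290.9118       581.8237
  3       300.00       286.4715       859.4146
  4       300.00       282.0990     1,128.3960
  5       300.00       277.7932     1,388.9660
  6     5,300.00     4,832.7720    28,996.6318
  Σ                  6,265.4685    33,250.6530
Price P = Σ PV = 6,265.4685.
Macaulay duration = Σ(t·PV) / P = 33,250.6530 / 6,265.4685 = 5.30697 years.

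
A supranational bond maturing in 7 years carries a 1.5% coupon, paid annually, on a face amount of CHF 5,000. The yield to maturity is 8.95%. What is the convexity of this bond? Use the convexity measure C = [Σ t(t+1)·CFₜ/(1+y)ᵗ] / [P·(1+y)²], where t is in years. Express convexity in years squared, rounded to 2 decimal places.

43.60

With y = 0.0895:
  t   CF        PV=CF/(1+0.0895)^t    t·PV        t(t+1)·PV
  1        75.00        68.8389        68.8389         137.6778
  2        75.00        63.1840       126.3679         379.1037
  3        75.00        57.9935       173.9806         695.9224
  4        75.00        53.2295       212.9180       1,064.5898
  5        75.00        48.8568       244.2840       1,465.7042
  6        75.00        44.8433       269.0600       1,883.4199
  7     5,075.00     2,785.1296    19,495.9070     155,967.2560
  Σ                  3,122.0756    20,591.3564     161,593.6739
P = 3,122.0756.
Convexity = Σ t(t+1)·PV / [P·(1+y)²] = 161,593.6739 / (3,122.0756 × 1.187010) = 43.60401.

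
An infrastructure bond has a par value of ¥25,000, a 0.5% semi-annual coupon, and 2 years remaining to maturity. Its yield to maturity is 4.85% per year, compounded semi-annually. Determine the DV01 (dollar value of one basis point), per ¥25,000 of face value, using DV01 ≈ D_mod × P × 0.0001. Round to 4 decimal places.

Periodic yield y = 0.02425.
  t   CF        PV=CF/(1+0.02425)^t    t·PV
  1        62.50        61.0203        61.0203
  2        62.50        59.5756       119.1511
  3        62.50        58.1650       174.4951
  4    25,062.50    22,771.9646    91,087.8583
  Σ                 22,950.7254    91,442.5248
P = 22,950.7254; D_Mac = 3.98430 half-year periods = 1.99215 yrs; D_mod = 1.94498 yrs.
DV01 ≈ 1.94498 × 22,950.7254 × 0.0001 = 4.463877.

¥4.4639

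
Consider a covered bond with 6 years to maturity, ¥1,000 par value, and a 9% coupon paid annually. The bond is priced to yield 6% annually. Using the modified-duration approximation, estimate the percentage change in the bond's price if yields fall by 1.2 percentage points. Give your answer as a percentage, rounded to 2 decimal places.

+5.63%

Periodic yield y = 0.06. Modified duration first:
  t   CF        PV=CF/(1+0.06)^t    t·PV
  1        90.00        84.9057        84.9057
  2        90.00        80.0997       160.1994
  3        90.00        75.5657       226.6972
  4        90.00        71.2884       285.1537
  5        90.00        67.2532       336.2662
  6     1,090.00       768.4070     4,610.4419
  Σ                  1,147.5197     5,703.6641
P = 1,147.5197; D_Mac = 4.97043 yrs; D_mod = 4.97043/(1+0.06) = 4.68908 yrs.
ΔP/P ≈ -D_mod · Δy = -4.68908 × (-0.012) = +0.056269 = +5.6269%.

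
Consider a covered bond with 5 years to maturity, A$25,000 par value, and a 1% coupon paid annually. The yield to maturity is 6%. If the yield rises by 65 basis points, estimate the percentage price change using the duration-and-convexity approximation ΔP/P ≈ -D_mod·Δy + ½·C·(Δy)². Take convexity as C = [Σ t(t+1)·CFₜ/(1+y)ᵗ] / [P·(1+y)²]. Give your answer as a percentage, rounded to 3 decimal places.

-2.942%

With y = 0.06:
  t   CF        PV=CF/(1+0.06)^t    t·PV        t(t+1)·PV
  1       250.00       235.8491       235.8491         471.6981
  2       250.00       222.4991       444.9982       1,334.9947
  3       250.00       209.9048       629.7145       2,518.8578
  4       250.00       198.0234       792.0937       3,960.4683
  5    25,250.00    18,868.2689    94,341.3443     566,048.0659
  Σ                 19,734.5453    96,443.9997     574,334.0849
P = 19,734.5453; D_Mac = 4.88706 yrs; D_mod = 4.61044 yrs; C = 25.90155.
Duration effect: -4.61044 × (+0.0065) = -0.029968
Convexity effect: 0.5 × 25.90155 × (0.0065)² = +0.0005472
ΔP/P ≈ -0.029968 + 0.0005472 = -0.029421 = -2.9421%.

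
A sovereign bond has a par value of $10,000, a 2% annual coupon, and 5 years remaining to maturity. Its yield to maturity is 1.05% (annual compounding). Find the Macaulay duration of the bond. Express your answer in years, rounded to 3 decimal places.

4.813 years

Periodic yield y = 0.0105. Discount each cash flow and weight by its year:
  t   CF        PV=CF/(1+0.0105)^t    t·PV
  1       200.00       197.9218       197.9218
  2       200.00       195.8652       391.7305
  3       200.00       193.8300       581.4901
  4       200.00       191.8160       767.2638
  5    10,200.00     9,680.9635    48,404.8175
  Σ                 10,460.3965    50,343.2236
Price P = Σ PV = 10,460.3965.
Macaulay duration = Σ(t·PV) / P = 50,343.2236 / 10,460.3965 = 4.81275 years.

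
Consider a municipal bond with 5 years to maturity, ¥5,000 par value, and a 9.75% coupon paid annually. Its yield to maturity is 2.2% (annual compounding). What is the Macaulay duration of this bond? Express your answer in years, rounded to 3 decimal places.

4.310 years

Periodic yield y = 0.022. Discount each cash flow and weight by its year:
  t   CF        PV=CF/(1+0.022)^t    t·PV
  1       487.50       477.0059       477.0059
  2       487.50       466.7376       933.4753
  3       487.50       456.6905     1,370.0714
  4       487.50       446.8595     1,787.4382
  5     5,487.50     4,921.7557    24,608.7786
  Σ                  6,769.0492    29,176.7693
Price P = Σ PV = 6,769.0492.
Macaulay duration = Σ(t·PV) / P = 29,176.7693 / 6,769.0492 = 4.31032 years.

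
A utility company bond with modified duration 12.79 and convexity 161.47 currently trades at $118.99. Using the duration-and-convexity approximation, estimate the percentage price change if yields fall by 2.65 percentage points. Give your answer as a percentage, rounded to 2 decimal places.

Duration effect: -D_mod·Δy = -12.79 × (-0.0265) = +0.338935
Convexity effect: ½·C·(Δy)² = 0.5 × 161.47 × (-0.0265)² = +0.05669615375
ΔP/P ≈ +0.338935 + 0.05669615375 = +0.39563115375
= +39.563115375%.

+39.56%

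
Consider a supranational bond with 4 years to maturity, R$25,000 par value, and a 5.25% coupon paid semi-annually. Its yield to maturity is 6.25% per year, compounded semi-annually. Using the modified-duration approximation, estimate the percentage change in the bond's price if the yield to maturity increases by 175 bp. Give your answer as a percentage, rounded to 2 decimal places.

-6.20%

Periodic yield y = 0.03125. Modified duration first:
  t   CF        PV=CF/(1+0.03125)^t    t·PV
  1       656.25       636.3636       636.3636
  2       656.25       617.0799     1,234.1598
  3       656.25       598.3805     1,795.1415
  4       656.25       580.2478     2,320.9910
  5       656.25       562.6645     2,813.3225
  6       656.25       545.6141     3,273.6843
  7       656.25       529.0803     3,703.5621
  8    25,656.25    20,057.7164   160,461.7312
  Σ                 24,127.1470   176,238.9559
P = 24,127.1470; D_Mac = 7.30459 half-year periods = 3.65230 yrs; D_mod = 3.65230/(1+0.03125) = 3.54162 yrs.
ΔP/P ≈ -D_mod · Δy = -3.54162 × (+0.0175) = -0.061978 = -6.1978%.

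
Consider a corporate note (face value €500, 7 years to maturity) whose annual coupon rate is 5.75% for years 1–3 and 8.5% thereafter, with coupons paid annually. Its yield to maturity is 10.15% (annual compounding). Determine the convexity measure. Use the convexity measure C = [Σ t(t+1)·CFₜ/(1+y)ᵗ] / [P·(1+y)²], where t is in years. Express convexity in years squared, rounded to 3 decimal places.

With y = 0.1015:
  t   CF        PV=CF/(1+0.1015)^t    t·PV        t(t+1)·PV
  1        28.75        26.1008        26.1008          52.2015
  2        28.75        23.6957        47.3913         142.1740
  3        28.75        21.5122        64.5365         258.1461
  4        42.50        28.8703       115.4811         577.4055
  5        42.50        26.2100       131.0498         786.2989
  6        42.50        23.7948       142.7688         999.3813
  7       542.50       275.7454     1,930.2176      15,441.7408
  Σ                    425.9290     2,457.5459      18,257.3482
P = 425.9290.
Convexity = Σ t(t+1)·PV / [P·(1+y)²] = 18,257.3482 / (425.9290 × 1.213302) = 35.32901.

35.329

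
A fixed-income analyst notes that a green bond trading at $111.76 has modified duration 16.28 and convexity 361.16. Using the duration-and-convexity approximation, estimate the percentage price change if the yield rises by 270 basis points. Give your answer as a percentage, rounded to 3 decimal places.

-30.792%

Duration effect: -D_mod·Δy = -16.28 × (+0.027) = -0.439560
Convexity effect: ½·C·(Δy)² = 0.5 × 361.16 × (0.027)² = +0.13164282
ΔP/P ≈ -0.439560 + 0.13164282 = -0.30791718
= -30.791718%.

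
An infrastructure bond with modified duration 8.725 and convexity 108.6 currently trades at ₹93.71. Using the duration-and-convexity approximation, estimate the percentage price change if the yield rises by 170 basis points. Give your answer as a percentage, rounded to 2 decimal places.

Duration effect: -D_mod·Δy = -8.725 × (+0.017) = -0.148325
Convexity effect: ½·C·(Δy)² = 0.5 × 108.6 × (0.017)² = +0.0156927
ΔP/P ≈ -0.148325 + 0.0156927 = -0.1326323
= -13.26323%.

-13.26%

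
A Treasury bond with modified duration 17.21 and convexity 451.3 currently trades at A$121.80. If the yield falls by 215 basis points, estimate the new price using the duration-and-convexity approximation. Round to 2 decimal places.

A$179.57

Duration effect: -D_mod·Δy = -17.21 × (-0.0215) = +0.370015
Convexity effect: ½·C·(Δy)² = 0.5 × 451.3 × (-0.0215)² = +0.1043067125
ΔP/P ≈ +0.370015 + 0.1043067125 = +0.4743217125
New price ≈ 121.80 × (1 + 0.4743217125) = 179.5723845825.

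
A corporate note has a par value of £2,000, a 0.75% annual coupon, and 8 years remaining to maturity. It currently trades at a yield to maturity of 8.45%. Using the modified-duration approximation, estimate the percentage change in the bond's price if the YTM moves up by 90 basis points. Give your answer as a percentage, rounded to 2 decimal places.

-6.39%

Periodic yield y = 0.0845. Modified duration first:
  t   CF        PV=CF/(1+0.0845)^t    t·PV
  1        15.00        13.8313        13.8313
  2        15.00        12.7536        25.5072
  3        15.00        11.7599        35.2796
  4        15.00        10.8436        43.3744
  5        15.00         9.9987        49.9935
  6        15.00         9.2196        55.3178
  7        15.00         8.5013        59.5090
  8     2,015.00     1,053.0248     8,424.1984
  Σ                  1,129.9327     8,707.0111
P = 1,129.9327; D_Mac = 7.70578 yrs; D_mod = 7.70578/(1+0.0845) = 7.10537 yrs.
ΔP/P ≈ -D_mod · Δy = -7.10537 × (+0.009) = -0.063948 = -6.3948%.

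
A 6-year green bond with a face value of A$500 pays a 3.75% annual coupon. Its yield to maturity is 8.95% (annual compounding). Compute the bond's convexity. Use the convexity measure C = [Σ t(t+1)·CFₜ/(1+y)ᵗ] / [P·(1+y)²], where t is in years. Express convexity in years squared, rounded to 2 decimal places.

30.70

With y = 0.0895:
  t   CF        PV=CF/(1+0.0895)^t    t·PV        t(t+1)·PV
  1        18.75        17.2097        17.2097          34.4195
  2        18.75        15.7960        31.5920          94.7759
  3        18.75        14.4984        43.4951         173.9806
  4        18.75        13.3074        53.2295         266.1475
  5        18.75        12.2142        61.0710         366.4261
  6       518.75       310.1664     1,860.9982      13,026.9874
  Σ                    383.1920     2,067.5956      13,962.7369
P = 383.1920.
Convexity = Σ t(t+1)·PV / [P·(1+y)²] = 13,962.7369 / (383.1920 × 1.187010) = 30.69726.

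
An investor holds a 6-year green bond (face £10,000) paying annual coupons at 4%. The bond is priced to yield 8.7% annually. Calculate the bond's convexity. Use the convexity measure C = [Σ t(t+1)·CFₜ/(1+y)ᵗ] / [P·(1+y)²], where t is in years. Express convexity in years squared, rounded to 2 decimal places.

With y = 0.087:
  t   CF        PV=CF/(1+0.087)^t    t·PV        t(t+1)·PV
  1       400.00       367.9853       367.9853         735.9706
  2       400.00       338.5329       677.0658       2,031.1975
  3       400.00       311.4378       934.3135       3,737.2539
  4       400.00       286.5113     1,146.0454       5,730.2268
  5       400.00       263.5799     1,317.8994       7,907.3967
  6    10,400.00     6,304.5788    37,827.4726     264,792.3081
  Σ                  7,872.6260    42,270.7820     284,934.3535
P = 7,872.6260.
Convexity = Σ t(t+1)·PV / [P·(1+y)²] = 284,934.3535 / (7,872.6260 × 1.181569) = 30.63135.

30.63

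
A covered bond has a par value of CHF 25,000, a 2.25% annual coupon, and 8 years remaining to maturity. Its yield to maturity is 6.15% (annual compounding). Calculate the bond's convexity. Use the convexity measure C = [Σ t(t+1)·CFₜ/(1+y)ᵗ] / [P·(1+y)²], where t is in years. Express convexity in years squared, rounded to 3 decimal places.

With y = 0.0615:
  t   CF        PV=CF/(1+0.0615)^t    t·PV        t(t+1)·PV
  1       562.50       529.9105       529.9105       1,059.8210
  2       562.50       499.2091       998.4183       2,995.2549
  3       562.50       470.2865     1,410.8596       5,643.4382
  4       562.50       443.0396     1,772.1583       8,860.7917
  5       562.50       417.3713     2,086.8563      12,521.1376
  6       562.50       393.1901     2,359.1404      16,513.9827
  7       562.50       370.4099     2,592.8690      20,742.9521
  8    25,562.50    15,857.8146   126,862.5172   1,141,762.6546
  Σ                 18,981.2316   138,612.7295   1,210,100.0329
P = 18,981.2316.
Convexity = Σ t(t+1)·PV / [P·(1+y)²] = 1,210,100.0329 / (18,981.2316 × 1.126782) = 56.57921.

56.579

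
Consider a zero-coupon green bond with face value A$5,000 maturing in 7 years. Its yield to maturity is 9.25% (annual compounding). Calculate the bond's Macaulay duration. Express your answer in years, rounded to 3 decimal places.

A zero-coupon bond has a single cash flow at maturity, so its Macaulay duration equals its maturity: 7 years.

7.000 years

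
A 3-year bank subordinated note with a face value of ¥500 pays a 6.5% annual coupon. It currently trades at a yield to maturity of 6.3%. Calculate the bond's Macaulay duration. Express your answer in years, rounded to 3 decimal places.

2.821 years

Periodic yield y = 0.063. Discount each cash flow and weight by its year:
  t   CF        PV=CF/(1+0.063)^t    t·PV
  1        32.50        30.5738        30.5738
  2        32.50        28.7619        57.5237
  3       532.50       443.3225     1,329.9676
  Σ                    502.6582     1,418.0652
Price P = Σ PV = 502.6582.
Macaulay duration = Σ(t·PV) / P = 1,418.0652 / 502.6582 = 2.82113 years.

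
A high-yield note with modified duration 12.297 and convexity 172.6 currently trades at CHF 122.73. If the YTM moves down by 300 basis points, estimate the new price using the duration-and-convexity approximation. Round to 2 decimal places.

CHF 177.54

Duration effect: -D_mod·Δy = -12.297 × (-0.03) = +0.368910
Convexity effect: ½·C·(Δy)² = 0.5 × 172.6 × (-0.03)² = +0.0776700
ΔP/P ≈ +0.368910 + 0.0776700 = +0.446580
New price ≈ 122.73 × (1 + 0.446580) = 177.5387634.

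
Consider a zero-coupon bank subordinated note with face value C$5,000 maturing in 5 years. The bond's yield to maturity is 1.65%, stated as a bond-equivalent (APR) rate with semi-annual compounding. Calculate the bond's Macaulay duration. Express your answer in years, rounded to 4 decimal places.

5.0000 years

A zero-coupon bond has a single cash flow at maturity, so its Macaulay duration equals its maturity: 5 years.
(Equivalently: 10 semi-annual periods ÷ 2 = 5 years.)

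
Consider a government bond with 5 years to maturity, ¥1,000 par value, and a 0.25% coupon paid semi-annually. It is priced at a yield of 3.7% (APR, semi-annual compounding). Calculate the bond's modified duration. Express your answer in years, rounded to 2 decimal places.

4.88 years

Periodic yield y = 0.0185. First find Macaulay duration:
  t   CF        PV=CF/(1+0.0185)^t    t·PV
  1         1.25         1.2273         1.2273
  2         1.25         1.2050         2.4100
  3         1.25         1.1831         3.5493
  4         1.25         1.1616         4.6465
  5         1.25         1.1405         5.7026
  6         1.25         1.1198         6.7189
  7         1.25         1.0995         7.6963
  8         1.25         1.0795         8.6360
  9         1.25         1.0599         9.5390
  10    1,001.25       833.5510     8,335.5104
  Σ                    843.8273     8,385.6363
P = 843.8273; Macaulay duration = 8,385.6363 / 843.8273 = 9.93762 half-year periods = 4.96881 years.
Modified duration = D_Mac / (1 + y) = 4.96881 / 1.0185 = 4.87856 years.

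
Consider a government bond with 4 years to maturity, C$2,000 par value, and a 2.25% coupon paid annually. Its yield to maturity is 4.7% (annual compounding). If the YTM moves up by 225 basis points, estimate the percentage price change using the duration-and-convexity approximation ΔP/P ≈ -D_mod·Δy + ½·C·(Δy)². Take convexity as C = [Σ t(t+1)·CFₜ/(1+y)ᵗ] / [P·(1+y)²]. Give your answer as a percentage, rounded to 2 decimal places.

-7.86%

With y = 0.047:
  t   CF        PV=CF/(1+0.047)^t    t·PV        t(t+1)·PV
  1        45.00        42.9799        42.9799          85.9599
  2        45.00        41.0506        82.1011         246.3034
  3        45.00        39.2078       117.6234         470.4936
  4     2,045.00     1,701.7924     6,807.1697      34,035.8485
  Σ                  1,825.0307     7,049.8742      34,838.6053
P = 1,825.0307; D_Mac = 3.86288 yrs; D_mod = 3.68947 yrs; C = 17.41395.
Duration effect: -3.68947 × (+0.0225) = -0.083013
Convexity effect: 0.5 × 17.41395 × (0.0225)² = +0.0044079
ΔP/P ≈ -0.083013 + 0.0044079 = -0.078605 = -7.8605%.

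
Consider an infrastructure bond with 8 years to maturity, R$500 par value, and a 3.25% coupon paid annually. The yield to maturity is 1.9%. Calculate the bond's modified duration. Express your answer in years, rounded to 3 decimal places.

7.083 years

Periodic yield y = 0.019. First find Macaulay duration:
  t   CF        PV=CF/(1+0.019)^t    t·PV
  1        16.25        15.9470        15.9470
  2        16.25        15.6497        31.2993
  3        16.25        15.3579        46.0736
  4        16.25        15.0715        60.2860
  5        16.25        14.7905        73.9524
  6        16.25        14.5147        87.0882
  7        16.25        14.2441        99.7085
  8       516.25       444.0855     3,552.6840
  Σ                    549.6608     3,967.0391
P = 549.6608; Macaulay duration = 3,967.0391 / 549.6608 = 7.21725 years.
Modified duration = D_Mac / (1 + y) = 7.21725 / 1.019 = 7.08268 years.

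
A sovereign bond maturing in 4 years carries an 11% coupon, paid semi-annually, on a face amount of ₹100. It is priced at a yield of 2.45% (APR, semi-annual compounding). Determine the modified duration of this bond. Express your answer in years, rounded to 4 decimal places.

Periodic yield y = 0.01225. First find Macaulay duration:
  t   CF        PV=CF/(1+0.01225)^t    t·PV
  1         5.50         5.4334         5.4334
  2         5.50         5.3677        10.7354
  3         5.50         5.3027        15.9082
  4         5.50         5.2386        20.9542
  5         5.50         5.1752        25.8758
  6         5.50         5.1125        30.6752
  7         5.50         5.0507        35.3546
  8       105.50        95.7084       765.6674
  Σ                    132.3892       910.6042
P = 132.3892; Macaulay duration = 910.6042 / 132.3892 = 6.87824 half-year periods = 3.43912 years.
Modified duration = D_Mac / (1 + y) = 3.43912 / 1.01225 = 3.39750 years.

3.3975 years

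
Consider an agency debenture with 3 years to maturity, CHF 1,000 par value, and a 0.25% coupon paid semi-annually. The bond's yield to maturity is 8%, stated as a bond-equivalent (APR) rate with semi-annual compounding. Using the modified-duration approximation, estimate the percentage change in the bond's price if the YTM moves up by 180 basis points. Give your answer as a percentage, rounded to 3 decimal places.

Periodic yield y = 0.04. Modified duration first:
  t   CF        PV=CF/(1+0.04)^t    t·PV
  1         1.25         1.2019         1.2019
  2         1.25         1.1557         2.3114
  3         1.25         1.1112         3.3337
  4         1.25         1.0685         4.2740
  5         1.25         1.0274         5.1370
  6     1,001.25       791.3024     4,747.8145
  Σ                    796.8672     4,764.0726
P = 796.8672; D_Mac = 5.97850 half-year periods = 2.98925 yrs; D_mod = 2.98925/(1+0.04) = 2.87428 yrs.
ΔP/P ≈ -D_mod · Δy = -2.87428 × (+0.018) = -0.051737 = -5.1737%.

-5.174%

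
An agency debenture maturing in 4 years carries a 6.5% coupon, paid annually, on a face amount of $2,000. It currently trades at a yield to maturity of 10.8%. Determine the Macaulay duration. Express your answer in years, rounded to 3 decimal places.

3.619 years

Periodic yield y = 0.108. Discount each cash flow and weight by its year:
  t   CF        PV=CF/(1+0.108)^t    t·PV
  1       130.00       117.3285       117.3285
  2       130.00       105.8922       211.7843
  3       130.00        95.5705       286.7116
  4     2,130.00     1,413.2551     5,653.0204
  Σ                  1,732.0463     6,268.8449
Price P = Σ PV = 1,732.0463.
Macaulay duration = Σ(t·PV) / P = 6,268.8449 / 1,732.0463 = 3.61933 years.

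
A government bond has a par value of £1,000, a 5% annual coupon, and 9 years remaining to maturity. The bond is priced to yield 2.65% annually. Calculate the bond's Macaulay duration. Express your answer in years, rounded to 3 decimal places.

Periodic yield y = 0.0265. Discount each cash flow and weight by its year:
  t   CF        PV=CF/(1+0.0265)^t    t·PV
  1        50.00        48.7092        48.7092
  2        50.00        47.4517        94.9035
  3        50.00        46.2267       138.6802
  4        50.00        45.0333       180.1334
  5        50.00        43.8708       219.3538
  6        50.00        42.7382       256.4292
  7        50.00        41.6349       291.4442
  8        50.00        40.5600       324.4803
  9     1,050.00       829.7719     7,467.9470
  Σ                  1,185.9968     9,022.0808
Price P = Σ PV = 1,185.9968.
Macaulay duration = Σ(t·PV) / P = 9,022.0808 / 1,185.9968 = 7.60717 years.

7.607 years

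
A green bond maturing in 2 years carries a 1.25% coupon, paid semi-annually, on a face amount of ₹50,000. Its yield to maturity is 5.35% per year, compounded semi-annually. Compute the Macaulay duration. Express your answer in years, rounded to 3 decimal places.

Periodic yield y = 0.02675. Discount each cash flow and weight by its period:
  t   CF        PV=CF/(1+0.02675)^t    t·PV
  1       312.50       304.3584       304.3584
  2       312.50       296.4289       592.8579
  3       312.50       288.7061       866.1182
  4    50,312.50    45,270.6835   181,082.7340
  Σ                 46,160.1769   182,846.0685
Price P = Σ PV = 46,160.1769.
Macaulay duration = Σ(t·PV) / P = 182,846.0685 / 46,160.1769 = 3.96112 half-year periods.
In years: 3.96112 / 2 = 1.98056 years.

1.981 years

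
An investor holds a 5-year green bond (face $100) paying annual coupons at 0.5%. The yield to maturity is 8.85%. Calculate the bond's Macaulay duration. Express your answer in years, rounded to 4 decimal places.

4.9372 years

Periodic yield y = 0.0885. Discount each cash flow and weight by its year:
  t   CF        PV=CF/(1+0.0885)^t    t·PV
  1         0.50         0.4593         0.4593
  2         0.50         0.4220         0.8440
  3         0.50         0.3877         1.1631
  4         0.50         0.3562         1.4247
  5       100.50        65.7694       328.8470
  Σ                     67.3946       332.7381
Price P = Σ PV = 67.3946.
Macaulay duration = Σ(t·PV) / P = 332.7381 / 67.3946 = 4.93716 years.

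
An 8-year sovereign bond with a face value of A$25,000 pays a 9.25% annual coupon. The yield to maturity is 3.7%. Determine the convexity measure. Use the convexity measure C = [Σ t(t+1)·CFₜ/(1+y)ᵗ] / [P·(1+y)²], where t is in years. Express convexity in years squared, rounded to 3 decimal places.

48.282

With y = 0.037:
  t   CF        PV=CF/(1+0.037)^t    t·PV        t(t+1)·PV
  1     2,312.50     2,229.9904     2,229.9904       4,459.9807
  2     2,312.50     2,150.4246     4,300.8493      12,902.5479
  3     2,312.50     2,073.6978     6,221.0935      24,884.3739
  4     2,312.50     1,999.7086     7,998.8344      39,994.1721
  5     2,312.50     1,928.3593     9,641.7966      57,850.7794
  6     2,312.50     1,859.5557    11,157.3345      78,101.3415
  7     2,312.50     1,793.2071    12,552.4496     100,419.5969
  8    27,312.50    20,423.5580   163,388.4641   1,470,496.1766
  Σ                 34,458.5016   217,490.8123   1,789,108.9689
P = 34,458.5016.
Convexity = Σ t(t+1)·PV / [P·(1+y)²] = 1,789,108.9689 / (34,458.5016 × 1.075369) = 48.28174.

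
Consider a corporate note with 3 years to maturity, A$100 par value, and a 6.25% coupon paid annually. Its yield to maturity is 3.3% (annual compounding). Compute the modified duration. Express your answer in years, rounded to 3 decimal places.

Periodic yield y = 0.033. First find Macaulay duration:
  t   CF        PV=CF/(1+0.033)^t    t·PV
  1         6.25         6.0503         6.0503
  2         6.25         5.8571        11.7141
  3       106.25        96.3891       289.1673
  Σ                    108.2965       306.9318
P = 108.2965; Macaulay duration = 306.9318 / 108.2965 = 2.83418 years.
Modified duration = D_Mac / (1 + y) = 2.83418 / 1.033 = 2.74364 years.

2.744 years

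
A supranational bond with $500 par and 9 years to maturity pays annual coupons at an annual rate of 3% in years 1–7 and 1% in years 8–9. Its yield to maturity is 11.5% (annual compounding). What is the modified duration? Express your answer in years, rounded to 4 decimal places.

Periodic yield y = 0.115. First find Macaulay duration:
  t   CF        PV=CF/(1+0.115)^t    t·PV
  1        15.00        13.4529        13.4529
  2        15.00        12.0654        24.1308
  3        15.00        10.8210        32.4629
  4        15.00         9.7049        38.8197
  5        15.00         8.7040        43.5198
  6        15.00         7.8062        46.8375
  7        15.00         7.0011        49.0078
  8         5.00         2.0930        16.7441
  9       505.00       189.5909     1,706.3184
  Σ                    261.2395     1,971.2939
P = 261.2395; Macaulay duration = 1,971.2939 / 261.2395 = 7.54593 years.
Modified duration = D_Mac / (1 + y) = 7.54593 / 1.115 = 6.76765 years.

6.7676 years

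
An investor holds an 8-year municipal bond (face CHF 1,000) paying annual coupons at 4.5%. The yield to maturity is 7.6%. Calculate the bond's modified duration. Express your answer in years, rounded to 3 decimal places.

6.278 years

Periodic yield y = 0.076. First find Macaulay duration:
  t   CF        PV=CF/(1+0.076)^t    t·PV
  1        45.00        41.8216        41.8216
  2        45.00        38.8676        77.7352
  3        45.00        36.1223       108.3670
  4        45.00        33.5709       134.2837
  5        45.00        31.1998       155.9988
  6        45.00        28.9961       173.9763
  7        45.00        26.9480       188.6360
  8     1,045.00       581.5916     4,652.7327
  Σ                    819.1178     5,533.5514
P = 819.1178; Macaulay duration = 5,533.5514 / 819.1178 = 6.75550 years.
Modified duration = D_Mac / (1 + y) = 6.75550 / 1.076 = 6.27835 years.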